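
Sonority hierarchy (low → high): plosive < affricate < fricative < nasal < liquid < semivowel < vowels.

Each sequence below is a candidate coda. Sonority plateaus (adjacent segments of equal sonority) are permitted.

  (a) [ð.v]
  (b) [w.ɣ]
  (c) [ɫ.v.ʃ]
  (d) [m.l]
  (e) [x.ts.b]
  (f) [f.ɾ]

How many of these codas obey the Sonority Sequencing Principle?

4

(a) [ð.v]: profile 3-3 — obeys.
(b) [w.ɣ]: profile 6-3 — obeys.
(c) [ɫ.v.ʃ]: profile 5-3-3 — obeys.
(d) [m.l]: profile 4-5 — violates.
(e) [x.ts.b]: profile 3-2-1 — obeys.
(f) [f.ɾ]: profile 3-5 — violates.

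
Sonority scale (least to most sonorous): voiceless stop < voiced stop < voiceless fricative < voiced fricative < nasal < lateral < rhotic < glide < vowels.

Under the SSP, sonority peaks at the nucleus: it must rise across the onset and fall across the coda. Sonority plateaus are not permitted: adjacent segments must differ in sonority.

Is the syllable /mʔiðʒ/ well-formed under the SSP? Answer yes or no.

Onset: /m/ is a nasal (sonority 5), /ʔ/ is a voiceless stop (sonority 1); then the nucleus /i/ (sonority 9).
Onset profile 5-1-9 — does not strictly rise throughout.
Coda: /ð/ is a voiced fricative (sonority 4), /ʒ/ is a voiced fricative (sonority 4).
Coda profile 9-4-4 — does not strictly fall throughout.

no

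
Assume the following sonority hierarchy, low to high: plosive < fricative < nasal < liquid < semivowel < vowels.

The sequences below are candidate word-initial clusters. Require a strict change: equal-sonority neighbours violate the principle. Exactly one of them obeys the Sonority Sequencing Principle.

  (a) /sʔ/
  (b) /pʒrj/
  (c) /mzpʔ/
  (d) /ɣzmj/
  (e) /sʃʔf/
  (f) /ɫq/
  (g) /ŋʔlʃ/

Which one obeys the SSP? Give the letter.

(a) sonority 2-1: ill-formed.
(b) sonority 1-2-4-5: well-formed.
(c) sonority 3-2-1-1: ill-formed.
(d) sonority 2-2-3-5: ill-formed.
(e) sonority 2-2-1-2: ill-formed.
(f) sonority 4-1: ill-formed.
(g) sonority 3-1-4-2: ill-formed.

b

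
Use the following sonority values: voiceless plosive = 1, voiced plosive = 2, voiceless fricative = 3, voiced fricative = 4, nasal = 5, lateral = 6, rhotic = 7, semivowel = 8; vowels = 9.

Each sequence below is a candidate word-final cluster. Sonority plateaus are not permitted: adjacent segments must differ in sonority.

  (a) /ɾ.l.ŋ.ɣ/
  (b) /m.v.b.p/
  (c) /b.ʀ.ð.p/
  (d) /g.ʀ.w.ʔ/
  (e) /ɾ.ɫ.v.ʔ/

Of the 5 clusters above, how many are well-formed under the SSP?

(a) 7-6-5-4 → obeys
(b) 5-4-2-1 → obeys
(c) 2-7-4-1 → violates
(d) 2-7-8-1 → violates
(e) 7-6-4-1 → obeys

3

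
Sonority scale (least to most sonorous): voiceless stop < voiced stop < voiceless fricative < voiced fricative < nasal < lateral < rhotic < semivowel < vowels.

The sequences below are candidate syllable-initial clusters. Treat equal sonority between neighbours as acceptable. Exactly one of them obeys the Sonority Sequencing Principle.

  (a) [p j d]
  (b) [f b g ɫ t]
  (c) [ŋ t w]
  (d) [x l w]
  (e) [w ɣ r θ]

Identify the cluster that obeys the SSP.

d

(a) 1-8-2 → violates
(b) 3-2-2-6-1 → violates
(c) 5-1-8 → violates
(d) 3-6-8 → obeys
(e) 8-4-7-3 → violates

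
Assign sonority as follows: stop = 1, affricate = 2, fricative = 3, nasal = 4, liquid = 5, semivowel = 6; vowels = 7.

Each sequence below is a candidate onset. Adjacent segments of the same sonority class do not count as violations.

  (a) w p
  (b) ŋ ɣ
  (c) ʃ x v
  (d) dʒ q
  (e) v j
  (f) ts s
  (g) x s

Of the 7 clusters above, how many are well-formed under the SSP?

4

(a) w p: profile 6-1 — violates.
(b) ŋ ɣ: profile 4-3 — violates.
(c) ʃ x v: profile 3-3-3 — obeys.
(d) dʒ q: profile 2-1 — violates.
(e) v j: profile 3-6 — obeys.
(f) ts s: profile 2-3 — obeys.
(g) x s: profile 3-3 — obeys.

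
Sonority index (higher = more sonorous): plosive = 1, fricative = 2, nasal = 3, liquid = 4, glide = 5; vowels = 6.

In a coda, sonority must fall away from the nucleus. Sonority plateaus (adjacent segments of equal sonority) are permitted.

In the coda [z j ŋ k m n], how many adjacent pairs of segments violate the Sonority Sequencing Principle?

2

/z/ is a fricative (sonority 2).
/j/ is a glide (sonority 5).
/ŋ/ is a nasal (sonority 3).
/k/ is a plosive (sonority 1).
/m/ is a nasal (sonority 3).
/n/ is a nasal (sonority 3).
/z/→/j/: 2→5 (does not fall) — violation.
/j/→/ŋ/: 5→3 (falls) — ok.
/ŋ/→/k/: 3→1 (falls) — ok.
/k/→/m/: 1→3 (does not fall) — violation.
/m/→/n/: 3→3 (plateau, allowed) — ok.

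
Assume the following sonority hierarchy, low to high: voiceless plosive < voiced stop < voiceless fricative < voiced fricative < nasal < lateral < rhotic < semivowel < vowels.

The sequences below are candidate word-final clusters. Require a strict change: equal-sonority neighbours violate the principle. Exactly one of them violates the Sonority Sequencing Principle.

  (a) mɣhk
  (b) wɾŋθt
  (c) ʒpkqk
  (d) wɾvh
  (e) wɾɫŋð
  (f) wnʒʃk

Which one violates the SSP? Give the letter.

c

(a) mɣhk: profile 5-4-3-1 — obeys.
(b) wɾŋθt: profile 8-7-5-3-1 — obeys.
(c) ʒpkqk: profile 4-1-1-1-1 — violates.
(d) wɾvh: profile 8-7-4-3 — obeys.
(e) wɾɫŋð: profile 8-7-6-5-4 — obeys.
(f) wnʒʃk: profile 8-5-4-3-1 — obeys.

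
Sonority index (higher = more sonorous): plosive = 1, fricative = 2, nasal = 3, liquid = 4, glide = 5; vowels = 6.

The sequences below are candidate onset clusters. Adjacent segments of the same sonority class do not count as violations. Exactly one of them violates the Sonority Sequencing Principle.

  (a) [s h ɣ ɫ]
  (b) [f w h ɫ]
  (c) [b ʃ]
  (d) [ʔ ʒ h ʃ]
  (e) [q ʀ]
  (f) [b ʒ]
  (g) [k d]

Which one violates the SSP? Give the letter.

(a) sonority 2-2-2-4: well-formed.
(b) sonority 2-5-2-4: ill-formed.
(c) sonority 1-2: well-formed.
(d) sonority 1-2-2-2: well-formed.
(e) sonority 1-4: well-formed.
(f) sonority 1-2: well-formed.
(g) sonority 1-1: well-formed.

b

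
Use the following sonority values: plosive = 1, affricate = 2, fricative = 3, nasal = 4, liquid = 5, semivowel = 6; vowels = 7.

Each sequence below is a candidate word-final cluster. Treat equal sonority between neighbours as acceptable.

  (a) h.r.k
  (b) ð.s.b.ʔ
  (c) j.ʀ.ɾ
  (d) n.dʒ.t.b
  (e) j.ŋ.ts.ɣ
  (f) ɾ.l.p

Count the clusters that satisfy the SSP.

4

(a) h.r.k: profile 3-5-1 — violates.
(b) ð.s.b.ʔ: profile 3-3-1-1 — obeys.
(c) j.ʀ.ɾ: profile 6-5-5 — obeys.
(d) n.dʒ.t.b: profile 4-2-1-1 — obeys.
(e) j.ŋ.ts.ɣ: profile 6-4-2-3 — violates.
(f) ɾ.l.p: profile 5-5-1 — obeys.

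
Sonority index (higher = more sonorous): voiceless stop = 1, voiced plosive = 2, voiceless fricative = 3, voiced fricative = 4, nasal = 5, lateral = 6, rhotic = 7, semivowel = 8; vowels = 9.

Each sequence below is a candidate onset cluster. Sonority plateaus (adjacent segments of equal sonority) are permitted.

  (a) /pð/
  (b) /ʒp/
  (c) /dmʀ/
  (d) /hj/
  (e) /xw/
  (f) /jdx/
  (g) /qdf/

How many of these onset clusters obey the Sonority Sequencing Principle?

5

(a) sonority 1-4: well-formed.
(b) sonority 4-1: ill-formed.
(c) sonority 2-5-7: well-formed.
(d) sonority 3-8: well-formed.
(e) sonority 3-8: well-formed.
(f) sonority 8-2-3: ill-formed.
(g) sonority 1-2-3: well-formed.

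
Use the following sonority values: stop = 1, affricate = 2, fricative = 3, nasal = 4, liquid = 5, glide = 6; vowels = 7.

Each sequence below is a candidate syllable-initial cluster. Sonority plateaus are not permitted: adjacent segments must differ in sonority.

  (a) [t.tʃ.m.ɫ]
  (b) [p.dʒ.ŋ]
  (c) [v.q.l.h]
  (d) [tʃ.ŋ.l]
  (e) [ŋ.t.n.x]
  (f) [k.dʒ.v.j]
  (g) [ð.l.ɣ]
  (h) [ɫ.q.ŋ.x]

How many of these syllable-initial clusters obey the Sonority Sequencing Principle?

4

(a) [t.tʃ.m.ɫ]: profile 1-2-4-5 — obeys.
(b) [p.dʒ.ŋ]: profile 1-2-4 — obeys.
(c) [v.q.l.h]: profile 3-1-5-3 — violates.
(d) [tʃ.ŋ.l]: profile 2-4-5 — obeys.
(e) [ŋ.t.n.x]: profile 4-1-4-3 — violates.
(f) [k.dʒ.v.j]: profile 1-2-3-6 — obeys.
(g) [ð.l.ɣ]: profile 3-5-3 — violates.
(h) [ɫ.q.ŋ.x]: profile 5-1-4-3 — violates.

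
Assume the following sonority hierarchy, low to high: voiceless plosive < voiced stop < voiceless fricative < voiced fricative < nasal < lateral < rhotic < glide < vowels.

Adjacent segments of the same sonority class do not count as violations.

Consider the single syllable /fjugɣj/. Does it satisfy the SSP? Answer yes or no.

no

Onset: /f/ is a voiceless fricative (sonority 3), /j/ is a glide (sonority 8); then the nucleus /u/ (sonority 9).
Onset profile 3-8-9 — rises to the nucleus.
Coda: /g/ is a voiced stop (sonority 2), /ɣ/ is a voiced fricative (sonority 4), /j/ is a glide (sonority 8).
Coda profile 9-2-4-8 — does not fall throughout.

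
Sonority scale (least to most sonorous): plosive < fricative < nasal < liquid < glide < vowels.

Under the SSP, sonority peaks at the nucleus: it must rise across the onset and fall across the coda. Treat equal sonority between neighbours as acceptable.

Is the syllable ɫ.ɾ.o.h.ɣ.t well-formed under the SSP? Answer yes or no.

yes

Onset: /ɫ/ is a liquid (sonority 4), /ɾ/ is a liquid (sonority 4); then the nucleus /o/ (sonority 6).
Onset profile 4-4-6 — rises to the nucleus.
Coda: /h/ is a fricative (sonority 2), /ɣ/ is a fricative (sonority 2), /t/ is a plosive (sonority 1).
Coda profile 6-2-2-1 — falls from the nucleus.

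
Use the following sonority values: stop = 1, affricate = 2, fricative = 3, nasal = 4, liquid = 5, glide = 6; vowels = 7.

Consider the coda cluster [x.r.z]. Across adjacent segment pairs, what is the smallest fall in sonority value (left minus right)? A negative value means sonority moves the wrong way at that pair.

-2

/x/ — fricative, sonority 3.
/r/ — liquid, sonority 5.
/z/ — fricative, sonority 3.
/x/→/r/: change -2.
/r/→/z/: change +2.
Minimum = -2.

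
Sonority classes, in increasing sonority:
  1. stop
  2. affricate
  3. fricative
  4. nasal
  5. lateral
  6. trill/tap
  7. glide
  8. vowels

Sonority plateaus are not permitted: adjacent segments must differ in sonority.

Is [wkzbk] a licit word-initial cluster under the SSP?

/w/ — glide, sonority 7.
/k/ — stop, sonority 1.
/z/ — fricative, sonority 3.
/b/ — stop, sonority 1.
/k/ — stop, sonority 1.
The profile is 7-1-3-1-1. Between /w/ (7) and /k/ (1) sonority does not rise, so the cluster violates the SSP.

no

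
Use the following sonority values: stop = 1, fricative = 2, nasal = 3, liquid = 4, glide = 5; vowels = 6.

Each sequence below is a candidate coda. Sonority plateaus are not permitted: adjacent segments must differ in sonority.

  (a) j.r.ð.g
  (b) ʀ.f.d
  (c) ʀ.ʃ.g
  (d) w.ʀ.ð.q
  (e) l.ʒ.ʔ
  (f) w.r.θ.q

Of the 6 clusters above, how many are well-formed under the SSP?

(a) j.r.ð.g: profile 5-4-2-1 — obeys.
(b) ʀ.f.d: profile 4-2-1 — obeys.
(c) ʀ.ʃ.g: profile 4-2-1 — obeys.
(d) w.ʀ.ð.q: profile 5-4-2-1 — obeys.
(e) l.ʒ.ʔ: profile 4-2-1 — obeys.
(f) w.r.θ.q: profile 5-4-2-1 — obeys.

6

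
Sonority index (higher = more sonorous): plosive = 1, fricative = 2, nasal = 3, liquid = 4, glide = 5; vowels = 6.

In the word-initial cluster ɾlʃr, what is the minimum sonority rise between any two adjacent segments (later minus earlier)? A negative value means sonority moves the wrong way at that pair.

-2

/ɾ/ — liquid, sonority 4.
/l/ — liquid, sonority 4.
/ʃ/ — fricative, sonority 2.
/r/ — liquid, sonority 4.
/ɾ/→/l/: change +0.
/l/→/ʃ/: change -2.
/ʃ/→/r/: change +2.
Minimum = -2.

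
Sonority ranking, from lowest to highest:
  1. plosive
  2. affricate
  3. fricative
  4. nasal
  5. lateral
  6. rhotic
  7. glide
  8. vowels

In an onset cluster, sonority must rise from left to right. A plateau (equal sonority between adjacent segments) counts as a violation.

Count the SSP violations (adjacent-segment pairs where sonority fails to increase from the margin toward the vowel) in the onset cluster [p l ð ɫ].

1

/p/ is a plosive (sonority 1).
/l/ is a lateral (sonority 5).
/ð/ is a fricative (sonority 3).
/ɫ/ is a lateral (sonority 5).
/p/→/l/: 1→5 (rises) — ok.
/l/→/ð/: 5→3 (does not rise) — violation.
/ð/→/ɫ/: 3→5 (rises) — ok.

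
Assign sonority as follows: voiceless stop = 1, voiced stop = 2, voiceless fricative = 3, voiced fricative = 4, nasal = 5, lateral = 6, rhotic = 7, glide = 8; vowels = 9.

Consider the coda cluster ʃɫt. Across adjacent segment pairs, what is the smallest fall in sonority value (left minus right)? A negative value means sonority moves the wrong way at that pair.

-3

/ʃ/ — voiceless fricative, sonority 3.
/ɫ/ — lateral, sonority 6.
/t/ — voiceless stop, sonority 1.
/ʃ/→/ɫ/: change -3.
/ɫ/→/t/: change +5.
Minimum = -3.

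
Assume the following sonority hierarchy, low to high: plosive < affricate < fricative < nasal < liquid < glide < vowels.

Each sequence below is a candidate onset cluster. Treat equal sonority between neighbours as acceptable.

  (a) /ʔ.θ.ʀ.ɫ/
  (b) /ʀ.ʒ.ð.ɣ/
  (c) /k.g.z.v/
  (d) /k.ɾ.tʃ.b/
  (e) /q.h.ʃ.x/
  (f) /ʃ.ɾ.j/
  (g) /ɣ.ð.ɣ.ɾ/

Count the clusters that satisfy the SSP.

(a) 1-3-5-5 → obeys
(b) 5-3-3-3 → violates
(c) 1-1-3-3 → obeys
(d) 1-5-2-1 → violates
(e) 1-3-3-3 → obeys
(f) 3-5-6 → obeys
(g) 3-3-3-5 → obeys

5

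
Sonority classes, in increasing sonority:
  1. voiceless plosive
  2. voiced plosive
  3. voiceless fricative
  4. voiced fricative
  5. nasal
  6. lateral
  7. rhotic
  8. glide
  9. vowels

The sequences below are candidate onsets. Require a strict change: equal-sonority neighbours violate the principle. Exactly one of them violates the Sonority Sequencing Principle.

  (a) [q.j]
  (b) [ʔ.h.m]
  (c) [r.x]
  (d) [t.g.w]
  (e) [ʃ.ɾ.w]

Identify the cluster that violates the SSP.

c

(a) 1-8 → obeys
(b) 1-3-5 → obeys
(c) 7-3 → violates
(d) 1-2-8 → obeys
(e) 3-7-8 → obeys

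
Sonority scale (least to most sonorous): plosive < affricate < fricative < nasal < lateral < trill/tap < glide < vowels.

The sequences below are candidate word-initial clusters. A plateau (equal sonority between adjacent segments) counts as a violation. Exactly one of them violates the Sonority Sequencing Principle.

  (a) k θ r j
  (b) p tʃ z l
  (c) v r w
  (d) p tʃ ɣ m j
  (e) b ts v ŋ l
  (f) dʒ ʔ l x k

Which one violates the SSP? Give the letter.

f

(a) 1-3-6-7 → obeys
(b) 1-2-3-5 → obeys
(c) 3-6-7 → obeys
(d) 1-2-3-4-7 → obeys
(e) 1-2-3-4-5 → obeys
(f) 2-1-5-3-1 → violates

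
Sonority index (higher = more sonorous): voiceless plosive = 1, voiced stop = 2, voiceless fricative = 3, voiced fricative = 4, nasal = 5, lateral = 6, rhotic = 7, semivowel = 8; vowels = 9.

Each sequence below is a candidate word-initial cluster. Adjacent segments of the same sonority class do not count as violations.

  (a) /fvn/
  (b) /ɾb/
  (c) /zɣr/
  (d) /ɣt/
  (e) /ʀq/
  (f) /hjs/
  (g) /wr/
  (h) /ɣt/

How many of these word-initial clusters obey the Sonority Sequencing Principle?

(a) 3-4-5 → obeys
(b) 7-2 → violates
(c) 4-4-7 → obeys
(d) 4-1 → violates
(e) 7-1 → violates
(f) 3-8-3 → violates
(g) 8-7 → violates
(h) 4-1 → violates

2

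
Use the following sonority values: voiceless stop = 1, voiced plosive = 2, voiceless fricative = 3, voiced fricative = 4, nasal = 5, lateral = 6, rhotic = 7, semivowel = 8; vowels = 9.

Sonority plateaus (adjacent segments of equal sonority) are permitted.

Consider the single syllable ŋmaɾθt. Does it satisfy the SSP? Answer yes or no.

yes

Onset: /ŋ/ is a nasal (sonority 5), /m/ is a nasal (sonority 5); then the nucleus /a/ (sonority 9).
Onset profile 5-5-9 — rises to the nucleus.
Coda: /ɾ/ is a rhotic (sonority 7), /θ/ is a voiceless fricative (sonority 3), /t/ is a voiceless stop (sonority 1).
Coda profile 9-7-3-1 — falls from the nucleus.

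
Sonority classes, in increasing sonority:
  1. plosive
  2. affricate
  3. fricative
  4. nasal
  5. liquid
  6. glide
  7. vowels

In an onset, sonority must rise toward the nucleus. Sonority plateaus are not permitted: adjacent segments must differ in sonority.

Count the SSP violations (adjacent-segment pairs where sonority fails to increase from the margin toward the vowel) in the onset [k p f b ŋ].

2

/k/: plosive = 1.
/p/: plosive = 1.
/f/: fricative = 3.
/b/: plosive = 1.
/ŋ/: nasal = 4.
/k/→/p/: 1→1 (plateau) — violation.
/p/→/f/: 1→3 (rises) — ok.
/f/→/b/: 3→1 (does not rise) — violation.
/b/→/ŋ/: 1→4 (rises) — ok.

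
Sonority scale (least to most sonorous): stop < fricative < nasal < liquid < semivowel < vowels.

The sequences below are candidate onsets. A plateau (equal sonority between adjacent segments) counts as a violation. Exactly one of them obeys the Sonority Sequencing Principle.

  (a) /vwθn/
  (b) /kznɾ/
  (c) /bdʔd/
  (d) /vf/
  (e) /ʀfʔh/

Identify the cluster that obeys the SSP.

b

(a) 2-5-2-3 → violates
(b) 1-2-3-4 → obeys
(c) 1-1-1-1 → violates
(d) 2-2 → violates
(e) 4-2-1-2 → violates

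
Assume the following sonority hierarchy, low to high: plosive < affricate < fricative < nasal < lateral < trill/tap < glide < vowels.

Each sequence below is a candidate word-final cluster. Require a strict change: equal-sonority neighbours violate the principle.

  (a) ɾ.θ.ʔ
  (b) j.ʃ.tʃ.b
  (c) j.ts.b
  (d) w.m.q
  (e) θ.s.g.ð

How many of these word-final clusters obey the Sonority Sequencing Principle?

4

(a) ɾ.θ.ʔ: profile 6-3-1 — obeys.
(b) j.ʃ.tʃ.b: profile 7-3-2-1 — obeys.
(c) j.ts.b: profile 7-2-1 — obeys.
(d) w.m.q: profile 7-4-1 — obeys.
(e) θ.s.g.ð: profile 3-3-1-3 — violates.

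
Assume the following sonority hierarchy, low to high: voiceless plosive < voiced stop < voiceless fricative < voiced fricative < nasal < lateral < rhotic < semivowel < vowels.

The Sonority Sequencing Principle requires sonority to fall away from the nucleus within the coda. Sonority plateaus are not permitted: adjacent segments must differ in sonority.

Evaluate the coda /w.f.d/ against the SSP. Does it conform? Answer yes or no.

yes

/w/ is a semivowel (sonority 8).
/f/ is a voiceless fricative (sonority 3).
/d/ is a voiced stop (sonority 2).
The profile 8-3-2 strictly falls, so the coda satisfies the SSP.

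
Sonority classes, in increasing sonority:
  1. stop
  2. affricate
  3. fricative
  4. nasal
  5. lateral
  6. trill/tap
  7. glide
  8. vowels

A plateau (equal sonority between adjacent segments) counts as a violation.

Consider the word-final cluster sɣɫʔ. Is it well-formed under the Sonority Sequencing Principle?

/s/ — fricative, sonority 3.
/ɣ/ — fricative, sonority 3.
/ɫ/ — lateral, sonority 5.
/ʔ/ — stop, sonority 1.
The profile is 3-3-5-1. Between /s/ (3) and /ɣ/ (3) sonority does not fall, so the cluster violates the SSP.

no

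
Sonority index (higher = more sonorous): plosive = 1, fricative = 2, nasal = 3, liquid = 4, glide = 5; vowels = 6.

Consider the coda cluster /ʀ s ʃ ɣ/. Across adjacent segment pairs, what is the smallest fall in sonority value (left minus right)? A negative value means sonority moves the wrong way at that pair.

/ʀ/ — liquid, sonority 4.
/s/ — fricative, sonority 2.
/ʃ/ — fricative, sonority 2.
/ɣ/ — fricative, sonority 2.
/ʀ/→/s/: change +2.
/s/→/ʃ/: change +0.
/ʃ/→/ɣ/: change +0.
Minimum = 0.

0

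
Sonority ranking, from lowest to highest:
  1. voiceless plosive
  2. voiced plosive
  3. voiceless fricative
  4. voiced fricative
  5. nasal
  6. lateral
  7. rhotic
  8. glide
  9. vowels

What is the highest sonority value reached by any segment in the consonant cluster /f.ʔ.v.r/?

7

/f/ — voiceless fricative, sonority 3.
/ʔ/ — voiceless plosive, sonority 1.
/v/ — voiced fricative, sonority 4.
/r/ — rhotic, sonority 7.
The maximum is 7.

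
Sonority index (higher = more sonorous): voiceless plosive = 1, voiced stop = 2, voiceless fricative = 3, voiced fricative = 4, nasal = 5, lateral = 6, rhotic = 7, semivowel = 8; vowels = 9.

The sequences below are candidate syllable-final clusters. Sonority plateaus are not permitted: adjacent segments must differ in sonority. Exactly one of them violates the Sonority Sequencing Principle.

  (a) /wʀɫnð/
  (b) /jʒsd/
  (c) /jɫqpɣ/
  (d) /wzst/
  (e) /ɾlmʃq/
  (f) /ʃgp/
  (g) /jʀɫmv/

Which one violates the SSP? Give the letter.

c

(a) /wʀɫnð/: profile 8-7-6-5-4 — obeys.
(b) /jʒsd/: profile 8-4-3-2 — obeys.
(c) /jɫqpɣ/: profile 8-6-1-1-4 — violates.
(d) /wzst/: profile 8-4-3-1 — obeys.
(e) /ɾlmʃq/: profile 7-6-5-3-1 — obeys.
(f) /ʃgp/: profile 3-2-1 — obeys.
(g) /jʀɫmv/: profile 8-7-6-5-4 — obeys.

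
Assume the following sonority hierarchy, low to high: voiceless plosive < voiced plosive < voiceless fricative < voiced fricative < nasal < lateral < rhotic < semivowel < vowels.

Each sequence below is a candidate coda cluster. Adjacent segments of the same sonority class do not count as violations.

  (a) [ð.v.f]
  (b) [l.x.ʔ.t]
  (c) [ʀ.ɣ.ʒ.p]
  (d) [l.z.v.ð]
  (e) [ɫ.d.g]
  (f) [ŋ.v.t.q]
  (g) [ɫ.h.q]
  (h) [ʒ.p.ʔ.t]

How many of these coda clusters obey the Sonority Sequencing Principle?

8

(a) sonority 4-4-3: well-formed.
(b) sonority 6-3-1-1: well-formed.
(c) sonority 7-4-4-1: well-formed.
(d) sonority 6-4-4-4: well-formed.
(e) sonority 6-2-2: well-formed.
(f) sonority 5-4-1-1: well-formed.
(g) sonority 6-3-1: well-formed.
(h) sonority 4-1-1-1: well-formed.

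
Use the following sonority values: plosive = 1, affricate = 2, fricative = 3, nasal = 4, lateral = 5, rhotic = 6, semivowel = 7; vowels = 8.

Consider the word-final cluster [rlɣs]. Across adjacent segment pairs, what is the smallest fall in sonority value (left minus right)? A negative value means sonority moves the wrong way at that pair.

0

/r/: rhotic = 6.
/l/: lateral = 5.
/ɣ/: fricative = 3.
/s/: fricative = 3.
/r/→/l/: change +1.
/l/→/ɣ/: change +2.
/ɣ/→/s/: change +0.
Minimum = 0.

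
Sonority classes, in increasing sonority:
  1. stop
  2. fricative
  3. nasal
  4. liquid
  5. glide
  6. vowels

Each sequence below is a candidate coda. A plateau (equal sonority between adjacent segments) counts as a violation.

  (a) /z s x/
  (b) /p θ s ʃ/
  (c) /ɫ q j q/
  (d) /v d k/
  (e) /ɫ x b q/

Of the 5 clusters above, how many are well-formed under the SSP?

0

(a) /z s x/: profile 2-2-2 — violates.
(b) /p θ s ʃ/: profile 1-2-2-2 — violates.
(c) /ɫ q j q/: profile 4-1-5-1 — violates.
(d) /v d k/: profile 2-1-1 — violates.
(e) /ɫ x b q/: profile 4-2-1-1 — violates.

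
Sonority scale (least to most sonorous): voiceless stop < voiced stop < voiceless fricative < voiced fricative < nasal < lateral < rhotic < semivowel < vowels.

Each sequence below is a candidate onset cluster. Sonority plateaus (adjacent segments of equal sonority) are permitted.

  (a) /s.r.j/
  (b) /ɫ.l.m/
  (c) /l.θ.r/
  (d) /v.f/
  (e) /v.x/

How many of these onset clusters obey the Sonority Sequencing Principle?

(a) 3-7-8 → obeys
(b) 6-6-5 → violates
(c) 6-3-7 → violates
(d) 4-3 → violates
(e) 4-3 → violates

1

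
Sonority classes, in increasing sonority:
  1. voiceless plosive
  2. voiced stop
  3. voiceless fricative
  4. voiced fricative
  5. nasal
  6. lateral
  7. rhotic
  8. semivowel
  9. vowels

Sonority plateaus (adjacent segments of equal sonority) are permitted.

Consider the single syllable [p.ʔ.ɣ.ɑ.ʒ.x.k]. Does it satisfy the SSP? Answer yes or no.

Onset: /p/ is a voiceless plosive (sonority 1), /ʔ/ is a voiceless plosive (sonority 1), /ɣ/ is a voiced fricative (sonority 4); then the nucleus /ɑ/ (sonority 9).
Onset profile 1-1-4-9 — rises to the nucleus.
Coda: /ʒ/ is a voiced fricative (sonority 4), /x/ is a voiceless fricative (sonority 3), /k/ is a voiceless plosive (sonority 1).
Coda profile 9-4-3-1 — falls from the nucleus.

yes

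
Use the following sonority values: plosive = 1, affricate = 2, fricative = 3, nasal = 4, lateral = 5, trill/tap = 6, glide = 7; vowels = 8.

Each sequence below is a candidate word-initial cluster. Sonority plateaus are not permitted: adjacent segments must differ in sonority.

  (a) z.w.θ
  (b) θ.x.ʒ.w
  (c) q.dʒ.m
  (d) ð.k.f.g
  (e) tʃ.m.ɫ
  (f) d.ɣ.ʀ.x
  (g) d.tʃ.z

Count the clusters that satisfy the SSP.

(a) 3-7-3 → violates
(b) 3-3-3-7 → violates
(c) 1-2-4 → obeys
(d) 3-1-3-1 → violates
(e) 2-4-5 → obeys
(f) 1-3-6-3 → violates
(g) 1-2-3 → obeys

3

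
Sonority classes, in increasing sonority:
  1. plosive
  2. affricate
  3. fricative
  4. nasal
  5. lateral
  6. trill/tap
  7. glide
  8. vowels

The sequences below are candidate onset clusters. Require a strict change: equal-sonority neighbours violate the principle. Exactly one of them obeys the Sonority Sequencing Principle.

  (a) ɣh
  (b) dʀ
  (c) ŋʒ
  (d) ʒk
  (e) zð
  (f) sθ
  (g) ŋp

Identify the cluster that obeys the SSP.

(a) ɣh: profile 3-3 — violates.
(b) dʀ: profile 1-6 — obeys.
(c) ŋʒ: profile 4-3 — violates.
(d) ʒk: profile 3-1 — violates.
(e) zð: profile 3-3 — violates.
(f) sθ: profile 3-3 — violates.
(g) ŋp: profile 4-1 — violates.

b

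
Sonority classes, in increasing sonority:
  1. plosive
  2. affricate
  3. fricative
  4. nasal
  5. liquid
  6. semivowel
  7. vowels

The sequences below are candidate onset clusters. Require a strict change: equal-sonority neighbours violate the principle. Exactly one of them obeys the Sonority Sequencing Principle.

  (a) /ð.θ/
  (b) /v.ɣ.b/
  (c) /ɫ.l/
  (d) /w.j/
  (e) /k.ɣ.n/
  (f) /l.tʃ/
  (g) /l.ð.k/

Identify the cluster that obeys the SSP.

(a) sonority 3-3: ill-formed.
(b) sonority 3-3-1: ill-formed.
(c) sonority 5-5: ill-formed.
(d) sonority 6-6: ill-formed.
(e) sonority 1-3-4: well-formed.
(f) sonority 5-2: ill-formed.
(g) sonority 5-3-1: ill-formed.

e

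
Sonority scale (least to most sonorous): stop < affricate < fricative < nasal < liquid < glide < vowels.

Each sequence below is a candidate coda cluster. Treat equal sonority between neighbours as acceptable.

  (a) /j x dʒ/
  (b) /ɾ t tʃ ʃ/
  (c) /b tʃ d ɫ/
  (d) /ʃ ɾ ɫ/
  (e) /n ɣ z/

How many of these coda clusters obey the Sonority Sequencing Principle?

2

(a) 6-3-2 → obeys
(b) 5-1-2-3 → violates
(c) 1-2-1-5 → violates
(d) 3-5-5 → violates
(e) 4-3-3 → obeys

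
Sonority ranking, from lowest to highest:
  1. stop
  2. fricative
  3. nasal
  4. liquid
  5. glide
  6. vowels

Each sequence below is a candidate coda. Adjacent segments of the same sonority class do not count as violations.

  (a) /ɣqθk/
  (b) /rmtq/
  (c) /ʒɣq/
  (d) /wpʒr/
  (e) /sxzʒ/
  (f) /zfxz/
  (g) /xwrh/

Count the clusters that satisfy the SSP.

4

(a) /ɣqθk/: profile 2-1-2-1 — violates.
(b) /rmtq/: profile 4-3-1-1 — obeys.
(c) /ʒɣq/: profile 2-2-1 — obeys.
(d) /wpʒr/: profile 5-1-2-4 — violates.
(e) /sxzʒ/: profile 2-2-2-2 — obeys.
(f) /zfxz/: profile 2-2-2-2 — obeys.
(g) /xwrh/: profile 2-5-4-2 — violates.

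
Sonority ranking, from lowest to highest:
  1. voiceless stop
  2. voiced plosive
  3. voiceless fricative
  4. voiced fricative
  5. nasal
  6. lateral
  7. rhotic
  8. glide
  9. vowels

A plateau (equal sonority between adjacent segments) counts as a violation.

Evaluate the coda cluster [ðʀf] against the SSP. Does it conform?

/ð/: voiced fricative = 4.
/ʀ/: rhotic = 7.
/f/: voiceless fricative = 3.
The profile is 4-7-3. Between /ð/ (4) and /ʀ/ (7) sonority does not fall, so the cluster violates the SSP.

no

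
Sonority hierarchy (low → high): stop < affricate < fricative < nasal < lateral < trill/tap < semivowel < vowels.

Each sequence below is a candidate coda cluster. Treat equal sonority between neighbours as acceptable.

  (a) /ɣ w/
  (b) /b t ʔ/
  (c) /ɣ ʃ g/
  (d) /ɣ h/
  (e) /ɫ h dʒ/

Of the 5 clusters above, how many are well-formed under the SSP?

4

(a) /ɣ w/: profile 3-7 — violates.
(b) /b t ʔ/: profile 1-1-1 — obeys.
(c) /ɣ ʃ g/: profile 3-3-1 — obeys.
(d) /ɣ h/: profile 3-3 — obeys.
(e) /ɫ h dʒ/: profile 5-3-2 — obeys.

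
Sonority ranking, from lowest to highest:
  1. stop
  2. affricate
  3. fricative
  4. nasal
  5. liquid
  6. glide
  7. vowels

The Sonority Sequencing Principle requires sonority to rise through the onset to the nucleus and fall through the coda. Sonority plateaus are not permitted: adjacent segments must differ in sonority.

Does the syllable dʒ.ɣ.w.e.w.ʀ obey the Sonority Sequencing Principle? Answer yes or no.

Onset: /dʒ/ is an affricate (sonority 2), /ɣ/ is a fricative (sonority 3), /w/ is a glide (sonority 6); then the nucleus /e/ (sonority 7).
Onset profile 2-3-6-7 — rises to the nucleus.
Coda: /w/ is a glide (sonority 6), /ʀ/ is a liquid (sonority 5).
Coda profile 7-6-5 — falls from the nucleus.

yes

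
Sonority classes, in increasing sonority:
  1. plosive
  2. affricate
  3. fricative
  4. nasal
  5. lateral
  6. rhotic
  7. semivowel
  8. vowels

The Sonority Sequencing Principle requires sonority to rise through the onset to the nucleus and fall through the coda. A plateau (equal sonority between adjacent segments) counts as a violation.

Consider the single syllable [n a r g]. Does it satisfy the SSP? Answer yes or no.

yes

Onset: /n/ is a nasal (sonority 4); then the nucleus /a/ (sonority 8).
Onset profile 4-8 — rises to the nucleus.
Coda: /r/ is a rhotic (sonority 6), /g/ is a plosive (sonority 1).
Coda profile 8-6-1 — falls from the nucleus.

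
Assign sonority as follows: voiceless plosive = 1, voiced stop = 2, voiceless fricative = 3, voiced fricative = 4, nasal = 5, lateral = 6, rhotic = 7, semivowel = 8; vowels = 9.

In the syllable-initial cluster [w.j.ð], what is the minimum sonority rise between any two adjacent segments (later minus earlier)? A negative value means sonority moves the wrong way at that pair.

/w/: semivowel = 8.
/j/: semivowel = 8.
/ð/: voiced fricative = 4.
/w/→/j/: change +0.
/j/→/ð/: change -4.
Minimum = -4.

-4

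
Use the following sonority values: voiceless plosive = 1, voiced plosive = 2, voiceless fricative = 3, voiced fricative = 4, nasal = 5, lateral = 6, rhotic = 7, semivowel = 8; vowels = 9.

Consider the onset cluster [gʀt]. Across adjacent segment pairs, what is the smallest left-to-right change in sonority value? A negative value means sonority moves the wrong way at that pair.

-6

/g/: voiced plosive = 2.
/ʀ/: rhotic = 7.
/t/: voiceless plosive = 1.
/g/→/ʀ/: change +5.
/ʀ/→/t/: change -6.
Minimum = -6.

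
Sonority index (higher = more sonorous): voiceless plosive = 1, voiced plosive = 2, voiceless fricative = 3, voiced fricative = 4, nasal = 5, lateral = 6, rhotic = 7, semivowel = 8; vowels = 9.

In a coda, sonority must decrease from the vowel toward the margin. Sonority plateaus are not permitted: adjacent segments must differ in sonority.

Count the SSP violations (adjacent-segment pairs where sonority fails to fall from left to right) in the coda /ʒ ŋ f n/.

/ʒ/ is a voiced fricative (sonority 4).
/ŋ/ is a nasal (sonority 5).
/f/ is a voiceless fricative (sonority 3).
/n/ is a nasal (sonority 5).
/ʒ/→/ŋ/: 4→5 (does not fall) — violation.
/ŋ/→/f/: 5→3 (falls) — ok.
/f/→/n/: 3→5 (does not fall) — violation.

2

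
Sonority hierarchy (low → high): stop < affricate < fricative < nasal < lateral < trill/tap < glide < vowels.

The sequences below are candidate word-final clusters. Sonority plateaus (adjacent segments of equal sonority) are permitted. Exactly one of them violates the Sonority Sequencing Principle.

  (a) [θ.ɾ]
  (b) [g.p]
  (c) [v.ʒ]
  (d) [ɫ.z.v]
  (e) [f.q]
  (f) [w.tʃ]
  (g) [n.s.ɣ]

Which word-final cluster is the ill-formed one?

(a) 3-6 → violates
(b) 1-1 → obeys
(c) 3-3 → obeys
(d) 5-3-3 → obeys
(e) 3-1 → obeys
(f) 7-2 → obeys
(g) 4-3-3 → obeys

a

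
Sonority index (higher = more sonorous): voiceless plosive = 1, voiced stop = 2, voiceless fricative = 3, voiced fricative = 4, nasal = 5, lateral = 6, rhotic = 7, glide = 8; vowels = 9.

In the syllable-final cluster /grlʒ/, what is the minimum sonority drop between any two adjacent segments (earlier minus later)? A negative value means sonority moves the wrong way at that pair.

-5

/g/ — voiced stop, sonority 2.
/r/ — rhotic, sonority 7.
/l/ — lateral, sonority 6.
/ʒ/ — voiced fricative, sonority 4.
/g/→/r/: change -5.
/r/→/l/: change +1.
/l/→/ʒ/: change +2.
Minimum = -5.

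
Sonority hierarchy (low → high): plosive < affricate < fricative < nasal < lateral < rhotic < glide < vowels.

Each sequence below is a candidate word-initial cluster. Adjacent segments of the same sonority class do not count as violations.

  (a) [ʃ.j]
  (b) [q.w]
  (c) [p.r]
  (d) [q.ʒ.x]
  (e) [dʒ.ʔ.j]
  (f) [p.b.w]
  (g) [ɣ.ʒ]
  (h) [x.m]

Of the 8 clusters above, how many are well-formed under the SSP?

(a) sonority 3-7: well-formed.
(b) sonority 1-7: well-formed.
(c) sonority 1-6: well-formed.
(d) sonority 1-3-3: well-formed.
(e) sonority 2-1-7: ill-formed.
(f) sonority 1-1-7: well-formed.
(g) sonority 3-3: well-formed.
(h) sonority 3-4: well-formed.

7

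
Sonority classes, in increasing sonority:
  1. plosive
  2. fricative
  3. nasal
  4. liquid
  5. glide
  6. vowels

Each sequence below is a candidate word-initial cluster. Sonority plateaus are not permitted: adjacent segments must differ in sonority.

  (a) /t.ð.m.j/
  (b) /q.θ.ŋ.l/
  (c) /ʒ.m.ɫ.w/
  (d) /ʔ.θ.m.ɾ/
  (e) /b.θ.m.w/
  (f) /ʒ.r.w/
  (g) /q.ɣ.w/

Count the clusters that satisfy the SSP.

7

(a) /t.ð.m.j/: profile 1-2-3-5 — obeys.
(b) /q.θ.ŋ.l/: profile 1-2-3-4 — obeys.
(c) /ʒ.m.ɫ.w/: profile 2-3-4-5 — obeys.
(d) /ʔ.θ.m.ɾ/: profile 1-2-3-4 — obeys.
(e) /b.θ.m.w/: profile 1-2-3-5 — obeys.
(f) /ʒ.r.w/: profile 2-4-5 — obeys.
(g) /q.ɣ.w/: profile 1-2-5 — obeys.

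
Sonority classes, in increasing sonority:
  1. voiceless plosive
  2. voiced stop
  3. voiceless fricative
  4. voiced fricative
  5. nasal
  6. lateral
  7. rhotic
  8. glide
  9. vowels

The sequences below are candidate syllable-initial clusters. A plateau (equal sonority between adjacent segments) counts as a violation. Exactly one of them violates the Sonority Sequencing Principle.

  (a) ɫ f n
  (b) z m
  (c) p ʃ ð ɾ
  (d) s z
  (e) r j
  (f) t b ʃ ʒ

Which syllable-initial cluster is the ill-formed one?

a

(a) ɫ f n: profile 6-3-5 — violates.
(b) z m: profile 4-5 — obeys.
(c) p ʃ ð ɾ: profile 1-3-4-7 — obeys.
(d) s z: profile 3-4 — obeys.
(e) r j: profile 7-8 — obeys.
(f) t b ʃ ʒ: profile 1-2-3-4 — obeys.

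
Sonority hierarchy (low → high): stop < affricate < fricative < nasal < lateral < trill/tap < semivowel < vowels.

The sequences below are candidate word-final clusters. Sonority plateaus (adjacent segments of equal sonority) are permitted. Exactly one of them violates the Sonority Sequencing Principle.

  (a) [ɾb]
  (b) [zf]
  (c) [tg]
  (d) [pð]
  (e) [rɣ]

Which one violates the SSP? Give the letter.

d

(a) sonority 6-1: well-formed.
(b) sonority 3-3: well-formed.
(c) sonority 1-1: well-formed.
(d) sonority 1-3: ill-formed.
(e) sonority 6-3: well-formed.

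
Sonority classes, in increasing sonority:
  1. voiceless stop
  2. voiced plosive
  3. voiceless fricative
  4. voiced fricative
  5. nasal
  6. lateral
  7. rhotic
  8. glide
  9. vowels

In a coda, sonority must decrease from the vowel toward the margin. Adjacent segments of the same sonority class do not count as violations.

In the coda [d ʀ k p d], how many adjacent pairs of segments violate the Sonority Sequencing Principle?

/d/ is a voiced plosive (sonority 2).
/ʀ/ is a rhotic (sonority 7).
/k/ is a voiceless stop (sonority 1).
/p/ is a voiceless stop (sonority 1).
/d/ is a voiced plosive (sonority 2).
/d/→/ʀ/: 2→7 (does not fall) — violation.
/ʀ/→/k/: 7→1 (falls) — ok.
/k/→/p/: 1→1 (plateau, allowed) — ok.
/p/→/d/: 1→2 (does not fall) — violation.

2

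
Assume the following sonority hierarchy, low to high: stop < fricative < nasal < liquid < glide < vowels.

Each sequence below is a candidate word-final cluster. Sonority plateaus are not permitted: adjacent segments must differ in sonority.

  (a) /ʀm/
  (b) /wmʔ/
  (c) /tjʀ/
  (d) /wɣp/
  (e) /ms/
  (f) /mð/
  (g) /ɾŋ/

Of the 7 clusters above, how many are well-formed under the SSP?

6

(a) 4-3 → obeys
(b) 5-3-1 → obeys
(c) 1-5-4 → violates
(d) 5-2-1 → obeys
(e) 3-2 → obeys
(f) 3-2 → obeys
(g) 4-3 → obeys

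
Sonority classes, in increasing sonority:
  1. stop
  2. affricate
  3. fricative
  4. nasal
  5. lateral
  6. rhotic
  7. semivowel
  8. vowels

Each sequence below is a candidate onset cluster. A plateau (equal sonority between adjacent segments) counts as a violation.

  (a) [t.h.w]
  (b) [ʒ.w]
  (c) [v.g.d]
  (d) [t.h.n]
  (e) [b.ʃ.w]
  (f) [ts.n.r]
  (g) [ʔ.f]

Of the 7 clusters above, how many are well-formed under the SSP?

(a) [t.h.w]: profile 1-3-7 — obeys.
(b) [ʒ.w]: profile 3-7 — obeys.
(c) [v.g.d]: profile 3-1-1 — violates.
(d) [t.h.n]: profile 1-3-4 — obeys.
(e) [b.ʃ.w]: profile 1-3-7 — obeys.
(f) [ts.n.r]: profile 2-4-6 — obeys.
(g) [ʔ.f]: profile 1-3 — obeys.

6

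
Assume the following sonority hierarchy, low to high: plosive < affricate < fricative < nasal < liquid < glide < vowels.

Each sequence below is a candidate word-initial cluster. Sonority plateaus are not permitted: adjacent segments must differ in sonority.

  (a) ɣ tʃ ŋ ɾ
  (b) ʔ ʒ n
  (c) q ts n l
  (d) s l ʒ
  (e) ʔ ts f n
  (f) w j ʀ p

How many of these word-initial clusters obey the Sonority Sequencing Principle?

3

(a) ɣ tʃ ŋ ɾ: profile 3-2-4-5 — violates.
(b) ʔ ʒ n: profile 1-3-4 — obeys.
(c) q ts n l: profile 1-2-4-5 — obeys.
(d) s l ʒ: profile 3-5-3 — violates.
(e) ʔ ts f n: profile 1-2-3-4 — obeys.
(f) w j ʀ p: profile 6-6-5-1 — violates.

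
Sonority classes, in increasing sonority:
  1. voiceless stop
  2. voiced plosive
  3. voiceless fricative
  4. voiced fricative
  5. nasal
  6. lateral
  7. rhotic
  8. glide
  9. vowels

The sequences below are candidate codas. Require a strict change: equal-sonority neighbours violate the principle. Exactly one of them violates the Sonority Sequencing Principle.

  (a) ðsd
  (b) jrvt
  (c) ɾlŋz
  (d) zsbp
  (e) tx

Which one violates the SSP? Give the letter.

(a) 4-3-2 → obeys
(b) 8-7-4-1 → obeys
(c) 7-6-5-4 → obeys
(d) 4-3-2-1 → obeys
(e) 1-3 → violates

e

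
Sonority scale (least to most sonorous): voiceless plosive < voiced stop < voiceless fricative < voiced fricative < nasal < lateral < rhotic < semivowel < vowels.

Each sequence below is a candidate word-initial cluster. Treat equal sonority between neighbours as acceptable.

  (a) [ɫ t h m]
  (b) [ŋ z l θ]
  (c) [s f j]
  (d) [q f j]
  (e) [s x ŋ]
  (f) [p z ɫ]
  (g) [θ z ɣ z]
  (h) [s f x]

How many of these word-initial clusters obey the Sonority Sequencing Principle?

6

(a) [ɫ t h m]: profile 6-1-3-5 — violates.
(b) [ŋ z l θ]: profile 5-4-6-3 — violates.
(c) [s f j]: profile 3-3-8 — obeys.
(d) [q f j]: profile 1-3-8 — obeys.
(e) [s x ŋ]: profile 3-3-5 — obeys.
(f) [p z ɫ]: profile 1-4-6 — obeys.
(g) [θ z ɣ z]: profile 3-4-4-4 — obeys.
(h) [s f x]: profile 3-3-3 — obeys.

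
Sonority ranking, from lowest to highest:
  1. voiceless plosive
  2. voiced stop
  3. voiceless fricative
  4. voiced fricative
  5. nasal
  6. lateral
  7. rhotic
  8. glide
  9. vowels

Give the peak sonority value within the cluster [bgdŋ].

/b/ — voiced stop, sonority 2.
/g/ — voiced stop, sonority 2.
/d/ — voiced stop, sonority 2.
/ŋ/ — nasal, sonority 5.
The maximum is 5.

5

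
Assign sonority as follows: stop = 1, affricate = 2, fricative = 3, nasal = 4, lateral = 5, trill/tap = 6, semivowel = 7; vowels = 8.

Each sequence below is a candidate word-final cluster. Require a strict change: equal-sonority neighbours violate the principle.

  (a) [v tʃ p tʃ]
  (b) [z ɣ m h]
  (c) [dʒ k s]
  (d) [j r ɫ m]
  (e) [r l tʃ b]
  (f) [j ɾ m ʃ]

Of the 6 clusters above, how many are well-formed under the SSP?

(a) sonority 3-2-1-2: ill-formed.
(b) sonority 3-3-4-3: ill-formed.
(c) sonority 2-1-3: ill-formed.
(d) sonority 7-6-5-4: well-formed.
(e) sonority 6-5-2-1: well-formed.
(f) sonority 7-6-4-3: well-formed.

3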